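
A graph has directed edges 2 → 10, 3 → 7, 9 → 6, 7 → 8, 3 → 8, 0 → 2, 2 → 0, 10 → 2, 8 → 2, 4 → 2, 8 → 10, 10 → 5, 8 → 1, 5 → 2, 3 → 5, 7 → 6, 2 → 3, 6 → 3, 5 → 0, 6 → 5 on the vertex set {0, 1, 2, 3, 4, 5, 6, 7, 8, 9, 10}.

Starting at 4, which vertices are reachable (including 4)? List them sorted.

Start at 4.
Its neighbours: 2.
Then their neighbours: 0, 3, 10.
Then next layer: 5, 7, 8.
Then next layer: 1, 6.
Nothing further is reachable.

0, 1, 2, 3, 4, 5, 6, 7, 8, 10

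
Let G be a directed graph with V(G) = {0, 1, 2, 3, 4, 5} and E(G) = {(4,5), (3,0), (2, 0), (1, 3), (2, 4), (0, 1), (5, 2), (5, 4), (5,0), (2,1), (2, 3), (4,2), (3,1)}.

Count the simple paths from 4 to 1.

4→2→0→1
4→2→1
4→2→3→0→1
4→2→3→1
4→5→0→1
4→5→2→0→1
4→5→2→1
4→5→2→3→0→1
4→5→2→3→1

9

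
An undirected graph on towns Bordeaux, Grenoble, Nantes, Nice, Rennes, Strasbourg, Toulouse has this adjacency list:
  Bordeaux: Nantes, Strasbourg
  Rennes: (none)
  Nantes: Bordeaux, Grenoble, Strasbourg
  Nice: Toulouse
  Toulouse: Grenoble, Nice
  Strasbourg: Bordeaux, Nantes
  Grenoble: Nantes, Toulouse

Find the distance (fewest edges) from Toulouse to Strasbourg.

Distance 0: Toulouse.
Distance 1: Grenoble, Nice.
Distance 2: Nantes.
Distance 3: Bordeaux, Strasbourg — contains Strasbourg.

3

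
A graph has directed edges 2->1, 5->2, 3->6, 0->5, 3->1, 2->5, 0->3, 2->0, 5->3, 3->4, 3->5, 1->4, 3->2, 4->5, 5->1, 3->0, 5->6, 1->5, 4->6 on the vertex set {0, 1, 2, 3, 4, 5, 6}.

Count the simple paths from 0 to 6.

0→3→1→4→5→6
0→3→1→4→6
0→3→1→5→6
0→3→2→1→4→5→6
0→3→2→1→4→6
0→3→2→1→5→6
0→3→2→5→1→4→6
0→3→2→5→6
... and 13 more.

21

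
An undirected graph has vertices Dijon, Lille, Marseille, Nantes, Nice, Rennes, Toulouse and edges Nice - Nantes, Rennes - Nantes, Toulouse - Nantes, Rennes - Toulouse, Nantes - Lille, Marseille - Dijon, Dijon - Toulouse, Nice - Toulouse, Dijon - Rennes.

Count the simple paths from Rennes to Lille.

5

Rennes–Dijon–Toulouse–Nantes–Lille
Rennes–Dijon–Toulouse–Nice–Nantes–Lille
Rennes–Nantes–Lille
Rennes–Toulouse–Nantes–Lille
Rennes–Toulouse–Nice–Nantes–Lille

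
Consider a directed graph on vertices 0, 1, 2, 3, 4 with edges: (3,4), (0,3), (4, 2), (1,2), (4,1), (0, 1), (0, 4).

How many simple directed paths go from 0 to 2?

5

0→1→2
0→3→4→1→2
0→3→4→2
0→4→1→2
0→4→2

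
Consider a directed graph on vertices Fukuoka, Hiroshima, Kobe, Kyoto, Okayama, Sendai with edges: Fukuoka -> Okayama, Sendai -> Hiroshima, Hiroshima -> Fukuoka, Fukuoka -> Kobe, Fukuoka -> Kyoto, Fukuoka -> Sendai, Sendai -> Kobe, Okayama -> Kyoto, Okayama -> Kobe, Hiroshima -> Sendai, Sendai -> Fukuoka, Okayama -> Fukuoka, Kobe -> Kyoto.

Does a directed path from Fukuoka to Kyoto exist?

Yes

Explore from Fukuoka.
Distance 1: reach Kobe, Kyoto, Okayama, Sendai.
Found Kyoto.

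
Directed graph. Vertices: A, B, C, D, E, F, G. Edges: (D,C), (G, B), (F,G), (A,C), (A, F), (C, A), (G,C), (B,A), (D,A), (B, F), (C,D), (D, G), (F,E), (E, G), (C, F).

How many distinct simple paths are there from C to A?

5

C→A
C→D→A
C→D→G→B→A
C→F→E→G→B→A
C→F→G→B→A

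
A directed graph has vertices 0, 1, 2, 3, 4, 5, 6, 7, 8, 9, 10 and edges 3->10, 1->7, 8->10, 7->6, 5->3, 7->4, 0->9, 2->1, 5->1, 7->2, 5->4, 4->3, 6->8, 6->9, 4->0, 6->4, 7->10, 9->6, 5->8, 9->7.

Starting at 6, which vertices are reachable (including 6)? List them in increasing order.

0, 1, 2, 3, 4, 6, 7, 8, 9, 10

Start at 6.
Its neighbours: 4, 8, 9.
Then their neighbours: 0, 3, 7, 10.
Then next layer: 2.
Then next layer: 1.
Nothing further is reachable.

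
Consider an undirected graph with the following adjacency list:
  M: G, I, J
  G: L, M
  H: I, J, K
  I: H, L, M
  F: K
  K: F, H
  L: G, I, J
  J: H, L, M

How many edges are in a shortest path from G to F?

Distance 0: G.
Distance 1: L, M.
Distance 2: I, J.
Distance 3: H.
Distance 4: K.
Distance 5: F — contains F.

5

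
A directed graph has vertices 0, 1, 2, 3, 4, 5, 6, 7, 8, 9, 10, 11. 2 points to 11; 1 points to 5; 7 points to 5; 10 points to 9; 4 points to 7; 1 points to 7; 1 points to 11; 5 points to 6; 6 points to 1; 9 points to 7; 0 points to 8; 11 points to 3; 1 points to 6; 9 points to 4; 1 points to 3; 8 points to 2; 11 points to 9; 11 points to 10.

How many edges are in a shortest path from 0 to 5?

6

Distance 0: 0.
Distance 1: 8.
Distance 2: 2.
Distance 3: 11.
Distance 4: 3, 9, 10.
Distance 5: 4, 7.
Distance 6: 5 — contains 5.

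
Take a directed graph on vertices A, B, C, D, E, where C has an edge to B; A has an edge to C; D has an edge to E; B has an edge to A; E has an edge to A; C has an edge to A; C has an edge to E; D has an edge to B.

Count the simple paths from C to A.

3

C→A
C→B→A
C→E→A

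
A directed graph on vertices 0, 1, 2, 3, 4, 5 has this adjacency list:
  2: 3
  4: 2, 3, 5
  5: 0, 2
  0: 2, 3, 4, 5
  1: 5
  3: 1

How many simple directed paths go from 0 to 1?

6

0→2→3→1
0→3→1
0→4→2→3→1
0→4→3→1
0→4→5→2→3→1
0→5→2→3→1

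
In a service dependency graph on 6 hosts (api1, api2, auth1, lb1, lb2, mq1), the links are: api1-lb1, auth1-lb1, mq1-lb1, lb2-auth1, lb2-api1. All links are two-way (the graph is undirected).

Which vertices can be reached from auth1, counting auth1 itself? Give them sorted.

api1, auth1, lb1, lb2, mq1

Start at auth1.
Its neighbours: lb1, lb2.
Then their neighbours: api1, mq1.
Nothing further is reachable.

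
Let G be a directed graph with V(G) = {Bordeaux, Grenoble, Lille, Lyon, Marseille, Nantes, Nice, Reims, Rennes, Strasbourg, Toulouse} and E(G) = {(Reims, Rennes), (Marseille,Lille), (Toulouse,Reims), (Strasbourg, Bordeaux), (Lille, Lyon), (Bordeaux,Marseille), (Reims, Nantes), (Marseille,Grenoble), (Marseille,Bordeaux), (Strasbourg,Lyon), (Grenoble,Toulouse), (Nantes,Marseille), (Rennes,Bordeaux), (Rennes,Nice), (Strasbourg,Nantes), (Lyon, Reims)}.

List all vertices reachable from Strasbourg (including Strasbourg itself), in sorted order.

Bordeaux, Grenoble, Lille, Lyon, Marseille, Nantes, Nice, Reims, Rennes, Strasbourg, Toulouse

Start at Strasbourg.
Its neighbours: Bordeaux, Lyon, Nantes.
Then their neighbours: Marseille, Reims.
Then next layer: Grenoble, Lille, Rennes.
Then next layer: Nice, Toulouse.
Every vertex is now reached.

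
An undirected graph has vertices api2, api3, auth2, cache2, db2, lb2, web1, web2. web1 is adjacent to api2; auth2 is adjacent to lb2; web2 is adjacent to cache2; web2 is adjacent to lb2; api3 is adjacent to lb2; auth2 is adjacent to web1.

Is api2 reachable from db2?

No

db2 has no edges, so nothing is reachable from it.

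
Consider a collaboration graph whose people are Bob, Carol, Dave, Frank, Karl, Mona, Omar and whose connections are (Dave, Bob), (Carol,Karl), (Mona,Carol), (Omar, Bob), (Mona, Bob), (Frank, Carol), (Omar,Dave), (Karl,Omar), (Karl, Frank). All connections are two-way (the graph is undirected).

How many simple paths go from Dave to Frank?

8

Dave–Bob–Mona–Carol–Frank
Dave–Bob–Mona–Carol–Karl–Frank
Dave–Bob–Omar–Karl–Carol–Frank
Dave–Bob–Omar–Karl–Frank
Dave–Omar–Bob–Mona–Carol–Frank
Dave–Omar–Bob–Mona–Carol–Karl–Frank
Dave–Omar–Karl–Carol–Frank
Dave–Omar–Karl–Frank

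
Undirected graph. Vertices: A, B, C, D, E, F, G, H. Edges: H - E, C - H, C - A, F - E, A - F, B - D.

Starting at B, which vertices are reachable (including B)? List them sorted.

B, D

Start at B.
Its neighbours: D.
Nothing further is reachable.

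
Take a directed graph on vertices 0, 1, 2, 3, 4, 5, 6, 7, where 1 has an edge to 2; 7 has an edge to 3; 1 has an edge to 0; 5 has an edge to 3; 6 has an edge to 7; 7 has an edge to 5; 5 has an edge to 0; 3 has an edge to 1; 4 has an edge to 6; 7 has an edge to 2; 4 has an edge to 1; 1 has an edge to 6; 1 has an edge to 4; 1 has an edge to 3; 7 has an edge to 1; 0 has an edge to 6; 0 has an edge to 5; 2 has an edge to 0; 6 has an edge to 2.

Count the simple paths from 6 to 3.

6→2→0→5→3
6→7→1→0→5→3
6→7→1→2→0→5→3
6→7→1→3
6→7→2→0→5→3
6→7→3
6→7→5→3

7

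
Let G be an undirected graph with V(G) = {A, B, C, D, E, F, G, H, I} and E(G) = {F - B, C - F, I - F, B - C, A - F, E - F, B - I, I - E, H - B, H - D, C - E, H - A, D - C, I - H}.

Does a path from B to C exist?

Explore from B.
Distance 1: reach C, F, H, I.
Found C.

Yes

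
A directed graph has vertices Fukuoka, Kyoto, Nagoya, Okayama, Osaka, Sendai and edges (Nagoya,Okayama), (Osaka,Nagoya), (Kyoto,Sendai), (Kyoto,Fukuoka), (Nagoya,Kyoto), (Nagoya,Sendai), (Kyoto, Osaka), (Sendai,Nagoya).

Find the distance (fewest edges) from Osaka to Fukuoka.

Distance 0: Osaka.
Distance 1: Nagoya.
Distance 2: Kyoto, Okayama, Sendai.
Distance 3: Fukuoka — contains Fukuoka.

3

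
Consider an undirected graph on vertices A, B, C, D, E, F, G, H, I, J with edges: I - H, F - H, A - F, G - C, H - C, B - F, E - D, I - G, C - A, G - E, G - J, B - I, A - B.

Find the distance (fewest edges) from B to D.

Distance 0: B.
Distance 1: A, F, I.
Distance 2: C, G, H.
Distance 3: E, J.
Distance 4: D — contains D.

4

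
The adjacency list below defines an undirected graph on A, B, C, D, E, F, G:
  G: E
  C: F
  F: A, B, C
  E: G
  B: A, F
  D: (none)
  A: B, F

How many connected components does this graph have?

From A: component {A, B, C, F}.
From D: component {D}.
From E: component {E, G}.
That's 3 components.

3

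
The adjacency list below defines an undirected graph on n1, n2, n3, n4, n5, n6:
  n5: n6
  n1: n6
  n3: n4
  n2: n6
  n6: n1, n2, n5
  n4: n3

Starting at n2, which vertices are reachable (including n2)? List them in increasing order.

Start at n2.
Its neighbours: n6.
Then their neighbours: n1, n5.
Nothing further is reachable.

n1, n2, n5, n6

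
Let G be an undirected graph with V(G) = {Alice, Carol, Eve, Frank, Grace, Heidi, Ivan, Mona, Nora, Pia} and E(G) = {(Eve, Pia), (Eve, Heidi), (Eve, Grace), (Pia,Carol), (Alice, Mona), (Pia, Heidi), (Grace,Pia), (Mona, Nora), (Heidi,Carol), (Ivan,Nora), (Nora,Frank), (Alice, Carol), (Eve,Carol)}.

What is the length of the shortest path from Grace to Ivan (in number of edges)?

Distance 0: Grace.
Distance 1: Eve, Pia.
Distance 2: Carol, Heidi.
Distance 3: Alice.
Distance 4: Mona.
Distance 5: Nora.
Distance 6: Frank, Ivan — contains Ivan.

6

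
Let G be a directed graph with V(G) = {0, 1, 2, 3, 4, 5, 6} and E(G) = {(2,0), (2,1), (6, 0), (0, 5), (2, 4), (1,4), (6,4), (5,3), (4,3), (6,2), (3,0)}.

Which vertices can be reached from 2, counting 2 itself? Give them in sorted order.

0, 1, 2, 3, 4, 5

Start at 2.
Its neighbours: 0, 1, 4.
Then their neighbours: 3, 5.
Nothing further is reachable.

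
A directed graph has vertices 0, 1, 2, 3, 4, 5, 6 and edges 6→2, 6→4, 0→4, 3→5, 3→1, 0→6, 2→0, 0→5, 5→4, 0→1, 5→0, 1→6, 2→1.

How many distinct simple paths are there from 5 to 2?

2

5→0→1→6→2
5→0→6→2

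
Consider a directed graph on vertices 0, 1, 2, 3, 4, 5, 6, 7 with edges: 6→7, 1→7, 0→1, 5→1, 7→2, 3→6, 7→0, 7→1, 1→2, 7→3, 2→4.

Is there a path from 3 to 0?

Yes

Explore from 3.
Distance 1: reach 6.
Distance 2: reach 7.
Distance 3: reach 0, 1, 2.
Found 0.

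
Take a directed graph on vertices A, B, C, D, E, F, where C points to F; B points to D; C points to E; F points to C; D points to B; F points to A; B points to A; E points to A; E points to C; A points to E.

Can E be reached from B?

Explore from B.
Distance 1: reach A, D.
Distance 2: reach E.
Found E.

Yes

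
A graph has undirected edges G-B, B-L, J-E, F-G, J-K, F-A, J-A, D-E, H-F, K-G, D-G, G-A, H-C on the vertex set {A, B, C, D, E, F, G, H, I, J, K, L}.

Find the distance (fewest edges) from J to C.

Distance 0: J.
Distance 1: A, E, K.
Distance 2: D, F, G.
Distance 3: B, H.
Distance 4: C, L — contains C.

4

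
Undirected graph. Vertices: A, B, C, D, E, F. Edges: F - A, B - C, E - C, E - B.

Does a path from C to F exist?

Explore from C.
Distance 1: reach B, E.
The search is exhausted without reaching F; it lies in a different component.

No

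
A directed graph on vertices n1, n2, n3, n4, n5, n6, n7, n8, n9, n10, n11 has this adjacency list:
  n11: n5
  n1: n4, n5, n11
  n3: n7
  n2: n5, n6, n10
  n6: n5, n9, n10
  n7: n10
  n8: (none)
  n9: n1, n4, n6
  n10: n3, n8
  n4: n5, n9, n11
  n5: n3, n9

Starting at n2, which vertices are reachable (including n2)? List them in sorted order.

Start at n2.
Its neighbours: n5, n6, n10.
Then their neighbours: n3, n8, n9.
Then next layer: n1, n4, n7.
Then next layer: n11.
Every vertex is now reached.

n1, n2, n3, n4, n5, n6, n7, n8, n9, n10, n11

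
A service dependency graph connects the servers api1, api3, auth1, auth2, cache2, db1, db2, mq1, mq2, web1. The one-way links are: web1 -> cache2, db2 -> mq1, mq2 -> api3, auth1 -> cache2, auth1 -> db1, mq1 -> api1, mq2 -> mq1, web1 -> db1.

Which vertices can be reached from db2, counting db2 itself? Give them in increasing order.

api1, db2, mq1

Start at db2.
Its neighbours: mq1.
Then their neighbours: api1.
Nothing further is reachable.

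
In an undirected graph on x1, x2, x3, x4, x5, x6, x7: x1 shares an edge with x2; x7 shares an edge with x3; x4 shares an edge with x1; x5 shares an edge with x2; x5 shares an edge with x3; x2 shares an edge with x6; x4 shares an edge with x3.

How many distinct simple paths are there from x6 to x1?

2

x6–x2–x1
x6–x2–x5–x3–x4–x1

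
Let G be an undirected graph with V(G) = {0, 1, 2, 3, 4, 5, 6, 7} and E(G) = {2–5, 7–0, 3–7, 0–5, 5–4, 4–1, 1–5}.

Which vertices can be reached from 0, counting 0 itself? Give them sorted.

Start at 0.
Its neighbours: 5, 7.
Then their neighbours: 1, 2, 3, 4.
Nothing further is reachable.

0, 1, 2, 3, 4, 5, 7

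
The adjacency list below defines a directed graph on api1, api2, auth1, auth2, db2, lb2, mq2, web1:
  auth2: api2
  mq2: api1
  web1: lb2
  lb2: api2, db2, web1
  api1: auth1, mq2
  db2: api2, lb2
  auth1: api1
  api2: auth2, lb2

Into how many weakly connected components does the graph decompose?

2

From api1: component {api1, auth1, mq2}.
From api2: component {api2, auth2, db2, lb2, web1}.
That's 2 components.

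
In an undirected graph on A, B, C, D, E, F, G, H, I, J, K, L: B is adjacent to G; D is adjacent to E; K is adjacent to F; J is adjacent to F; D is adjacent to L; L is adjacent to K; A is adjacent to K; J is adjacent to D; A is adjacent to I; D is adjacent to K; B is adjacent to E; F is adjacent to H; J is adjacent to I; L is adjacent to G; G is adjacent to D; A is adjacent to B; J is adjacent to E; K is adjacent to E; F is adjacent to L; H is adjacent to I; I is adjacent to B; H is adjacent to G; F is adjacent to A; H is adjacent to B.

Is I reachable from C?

C has no edges, so nothing is reachable from it.

No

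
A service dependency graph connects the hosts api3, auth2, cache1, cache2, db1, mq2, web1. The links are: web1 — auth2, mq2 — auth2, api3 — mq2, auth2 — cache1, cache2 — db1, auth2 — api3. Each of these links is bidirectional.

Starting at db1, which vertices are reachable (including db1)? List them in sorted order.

cache2, db1

Start at db1.
Its neighbours: cache2.
Nothing further is reachable.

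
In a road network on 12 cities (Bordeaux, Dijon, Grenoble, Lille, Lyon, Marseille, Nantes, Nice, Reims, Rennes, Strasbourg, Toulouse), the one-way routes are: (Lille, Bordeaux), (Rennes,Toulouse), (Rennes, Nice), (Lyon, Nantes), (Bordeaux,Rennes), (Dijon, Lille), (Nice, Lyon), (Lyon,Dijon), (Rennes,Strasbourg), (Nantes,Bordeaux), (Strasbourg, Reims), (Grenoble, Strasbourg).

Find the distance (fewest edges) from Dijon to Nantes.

Distance 0: Dijon.
Distance 1: Lille.
Distance 2: Bordeaux.
Distance 3: Rennes.
Distance 4: Nice, Strasbourg, Toulouse.
Distance 5: Lyon, Reims.
Distance 6: Nantes — contains Nantes.

6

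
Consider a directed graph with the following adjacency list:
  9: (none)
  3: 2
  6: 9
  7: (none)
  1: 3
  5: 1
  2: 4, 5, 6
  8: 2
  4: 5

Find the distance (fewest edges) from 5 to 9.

5

Distance 0: 5.
Distance 1: 1.
Distance 2: 3.
Distance 3: 2.
Distance 4: 4, 6.
Distance 5: 9 — contains 9.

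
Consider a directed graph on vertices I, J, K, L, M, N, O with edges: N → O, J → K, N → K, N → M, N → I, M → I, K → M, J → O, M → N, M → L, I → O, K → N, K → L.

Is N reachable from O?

O has no outgoing edges, so nothing is reachable from it.

No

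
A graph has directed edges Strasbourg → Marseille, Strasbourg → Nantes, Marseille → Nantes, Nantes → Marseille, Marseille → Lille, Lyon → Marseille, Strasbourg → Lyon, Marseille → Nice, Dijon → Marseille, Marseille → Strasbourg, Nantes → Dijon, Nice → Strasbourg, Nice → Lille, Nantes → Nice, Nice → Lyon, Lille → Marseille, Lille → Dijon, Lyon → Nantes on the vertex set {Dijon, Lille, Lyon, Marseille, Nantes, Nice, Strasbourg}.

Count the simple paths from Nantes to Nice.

3

Nantes→Dijon→Marseille→Nice
Nantes→Marseille→Nice
Nantes→Nice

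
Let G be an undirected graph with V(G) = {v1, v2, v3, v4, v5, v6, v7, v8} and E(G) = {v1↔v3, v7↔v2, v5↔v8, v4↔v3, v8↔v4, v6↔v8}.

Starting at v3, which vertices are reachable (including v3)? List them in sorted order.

Start at v3.
Its neighbours: v1, v4.
Then their neighbours: v8.
Then next layer: v5, v6.
Nothing further is reachable.

v1, v3, v4, v5, v6, v8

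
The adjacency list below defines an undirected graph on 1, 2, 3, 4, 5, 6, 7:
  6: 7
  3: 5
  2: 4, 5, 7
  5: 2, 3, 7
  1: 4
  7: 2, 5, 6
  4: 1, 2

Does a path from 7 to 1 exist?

Yes

Explore from 7.
Distance 1: reach 2, 5, 6.
Distance 2: reach 3, 4.
Distance 3: reach 1.
Found 1.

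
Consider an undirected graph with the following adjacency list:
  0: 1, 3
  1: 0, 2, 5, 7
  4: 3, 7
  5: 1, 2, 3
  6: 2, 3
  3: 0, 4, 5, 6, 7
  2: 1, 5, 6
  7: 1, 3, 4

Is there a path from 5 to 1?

Yes

Explore from 5.
Distance 1: reach 1, 2, 3.
Found 1.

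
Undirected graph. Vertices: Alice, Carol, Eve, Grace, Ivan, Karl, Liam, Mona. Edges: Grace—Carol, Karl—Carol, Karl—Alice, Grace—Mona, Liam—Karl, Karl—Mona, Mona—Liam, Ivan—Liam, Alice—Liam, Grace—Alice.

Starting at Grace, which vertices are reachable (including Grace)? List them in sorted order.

Start at Grace.
Its neighbours: Alice, Carol, Mona.
Then their neighbours: Karl, Liam.
Then next layer: Ivan.
Nothing further is reachable.

Alice, Carol, Grace, Ivan, Karl, Liam, Mona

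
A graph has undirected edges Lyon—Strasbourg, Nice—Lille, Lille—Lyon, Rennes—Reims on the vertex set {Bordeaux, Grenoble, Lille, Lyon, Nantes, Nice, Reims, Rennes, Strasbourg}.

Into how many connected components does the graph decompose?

5

From Bordeaux: component {Bordeaux}.
From Grenoble: component {Grenoble}.
From Lille: component {Lille, Lyon, Nice, Strasbourg}.
From Nantes: component {Nantes}.
From Reims: component {Reims, Rennes}.
That's 5 components.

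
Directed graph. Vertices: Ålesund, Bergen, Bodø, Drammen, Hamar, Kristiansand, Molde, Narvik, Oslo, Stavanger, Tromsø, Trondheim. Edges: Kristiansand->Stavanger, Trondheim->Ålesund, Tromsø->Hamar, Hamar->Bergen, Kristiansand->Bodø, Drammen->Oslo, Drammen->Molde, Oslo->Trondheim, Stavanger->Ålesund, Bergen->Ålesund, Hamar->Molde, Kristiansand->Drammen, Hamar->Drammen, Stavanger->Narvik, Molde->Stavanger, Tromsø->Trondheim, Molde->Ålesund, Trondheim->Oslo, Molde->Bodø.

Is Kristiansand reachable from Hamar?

Explore from Hamar.
Distance 1: reach Bergen, Drammen, Molde.
Distance 2: reach Ålesund, Bodø, Oslo, Stavanger.
Distance 3: reach Narvik, Trondheim.
The search from Hamar is exhausted; no directed path reaches Kristiansand.

No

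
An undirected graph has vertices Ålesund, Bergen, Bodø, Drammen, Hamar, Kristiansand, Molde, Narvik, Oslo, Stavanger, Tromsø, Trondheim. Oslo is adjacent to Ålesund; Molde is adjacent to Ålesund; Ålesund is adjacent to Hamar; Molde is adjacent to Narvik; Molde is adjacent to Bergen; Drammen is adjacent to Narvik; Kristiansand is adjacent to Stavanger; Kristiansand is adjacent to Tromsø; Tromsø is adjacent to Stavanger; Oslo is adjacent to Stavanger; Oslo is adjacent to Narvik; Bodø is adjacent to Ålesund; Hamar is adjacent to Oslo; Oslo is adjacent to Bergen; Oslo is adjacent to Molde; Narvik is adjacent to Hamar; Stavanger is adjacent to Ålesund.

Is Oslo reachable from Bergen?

Explore from Bergen.
Distance 1: reach Molde, Oslo.
Found Oslo.

Yes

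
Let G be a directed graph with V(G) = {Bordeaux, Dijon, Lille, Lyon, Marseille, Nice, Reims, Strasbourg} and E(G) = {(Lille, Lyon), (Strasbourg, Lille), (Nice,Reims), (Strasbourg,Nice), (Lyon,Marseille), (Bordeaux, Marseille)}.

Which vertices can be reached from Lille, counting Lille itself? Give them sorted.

Start at Lille.
Its neighbours: Lyon.
Then their neighbours: Marseille.
Nothing further is reachable.

Lille, Lyon, Marseille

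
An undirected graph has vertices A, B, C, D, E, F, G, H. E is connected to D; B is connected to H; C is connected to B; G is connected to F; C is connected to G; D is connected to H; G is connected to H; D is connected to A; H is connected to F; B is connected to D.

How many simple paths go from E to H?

E–D–B–C–G–F–H
E–D–B–C–G–H
E–D–B–H
E–D–H

4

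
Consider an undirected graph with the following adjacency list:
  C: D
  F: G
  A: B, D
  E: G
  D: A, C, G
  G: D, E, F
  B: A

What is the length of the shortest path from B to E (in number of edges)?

Distance 0: B.
Distance 1: A.
Distance 2: D.
Distance 3: C, G.
Distance 4: E, F — contains E.

4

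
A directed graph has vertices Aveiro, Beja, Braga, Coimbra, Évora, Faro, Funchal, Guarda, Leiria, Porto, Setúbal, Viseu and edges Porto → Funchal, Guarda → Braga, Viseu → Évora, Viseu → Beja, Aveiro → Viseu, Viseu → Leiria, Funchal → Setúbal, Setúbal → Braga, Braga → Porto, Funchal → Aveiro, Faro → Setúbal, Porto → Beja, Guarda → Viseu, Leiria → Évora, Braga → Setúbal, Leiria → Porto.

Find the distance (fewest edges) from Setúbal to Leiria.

6

Distance 0: Setúbal.
Distance 1: Braga.
Distance 2: Porto.
Distance 3: Beja, Funchal.
Distance 4: Aveiro.
Distance 5: Viseu.
Distance 6: Évora, Leiria — contains Leiria.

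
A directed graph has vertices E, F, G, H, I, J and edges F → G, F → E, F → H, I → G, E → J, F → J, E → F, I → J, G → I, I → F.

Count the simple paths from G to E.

1

G→I→F→E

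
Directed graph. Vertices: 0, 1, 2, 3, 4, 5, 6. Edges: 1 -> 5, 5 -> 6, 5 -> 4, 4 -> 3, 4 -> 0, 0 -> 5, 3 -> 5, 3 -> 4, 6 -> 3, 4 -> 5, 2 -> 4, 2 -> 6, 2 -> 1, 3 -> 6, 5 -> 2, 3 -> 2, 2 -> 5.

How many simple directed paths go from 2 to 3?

8

2→1→5→4→3
2→1→5→6→3
2→4→0→5→6→3
2→4→3
2→4→5→6→3
2→5→4→3
2→5→6→3
2→6→3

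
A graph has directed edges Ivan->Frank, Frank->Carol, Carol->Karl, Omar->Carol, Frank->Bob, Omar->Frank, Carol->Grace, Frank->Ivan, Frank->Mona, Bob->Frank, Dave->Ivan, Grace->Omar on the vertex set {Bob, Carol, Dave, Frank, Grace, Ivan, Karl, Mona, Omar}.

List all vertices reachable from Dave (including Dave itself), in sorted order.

Start at Dave.
Its neighbours: Ivan.
Then their neighbours: Frank.
Then next layer: Bob, Carol, Mona.
Then next layer: Grace, Karl.
Then next layer: Omar.
Every vertex is now reached.

Bob, Carol, Dave, Frank, Grace, Ivan, Karl, Mona, Omar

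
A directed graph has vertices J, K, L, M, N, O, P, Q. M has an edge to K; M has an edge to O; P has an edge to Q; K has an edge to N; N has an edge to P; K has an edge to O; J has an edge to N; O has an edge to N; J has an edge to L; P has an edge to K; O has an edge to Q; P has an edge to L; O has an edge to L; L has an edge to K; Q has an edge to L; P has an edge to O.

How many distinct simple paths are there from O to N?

3

O→L→K→N
O→N
O→Q→L→K→N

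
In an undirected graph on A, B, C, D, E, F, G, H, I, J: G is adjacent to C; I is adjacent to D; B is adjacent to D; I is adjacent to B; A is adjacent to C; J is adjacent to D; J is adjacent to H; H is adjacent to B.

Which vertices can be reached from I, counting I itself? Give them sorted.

Start at I.
Its neighbours: B, D.
Then their neighbours: H, J.
Nothing further is reachable.

B, D, H, I, J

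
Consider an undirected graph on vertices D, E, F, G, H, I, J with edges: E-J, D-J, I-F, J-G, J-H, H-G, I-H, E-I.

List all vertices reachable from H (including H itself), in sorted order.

Start at H.
Its neighbours: G, I, J.
Then their neighbours: D, E, F.
Every vertex is now reached.

D, E, F, G, H, I, J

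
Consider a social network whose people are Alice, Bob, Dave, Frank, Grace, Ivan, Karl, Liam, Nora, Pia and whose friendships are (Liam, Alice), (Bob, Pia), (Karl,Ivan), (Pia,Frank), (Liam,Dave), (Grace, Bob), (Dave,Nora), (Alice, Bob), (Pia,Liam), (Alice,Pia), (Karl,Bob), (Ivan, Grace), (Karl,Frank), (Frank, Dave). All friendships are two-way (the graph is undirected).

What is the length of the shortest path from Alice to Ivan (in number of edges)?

Distance 0: Alice.
Distance 1: Bob, Liam, Pia.
Distance 2: Dave, Frank, Grace, Karl.
Distance 3: Ivan, Nora — contains Ivan.

3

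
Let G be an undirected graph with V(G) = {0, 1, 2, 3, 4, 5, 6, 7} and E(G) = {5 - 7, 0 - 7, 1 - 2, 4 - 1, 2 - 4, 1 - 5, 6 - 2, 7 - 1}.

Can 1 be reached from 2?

Yes

Explore from 2.
Distance 1: reach 1, 4, 6.
Found 1.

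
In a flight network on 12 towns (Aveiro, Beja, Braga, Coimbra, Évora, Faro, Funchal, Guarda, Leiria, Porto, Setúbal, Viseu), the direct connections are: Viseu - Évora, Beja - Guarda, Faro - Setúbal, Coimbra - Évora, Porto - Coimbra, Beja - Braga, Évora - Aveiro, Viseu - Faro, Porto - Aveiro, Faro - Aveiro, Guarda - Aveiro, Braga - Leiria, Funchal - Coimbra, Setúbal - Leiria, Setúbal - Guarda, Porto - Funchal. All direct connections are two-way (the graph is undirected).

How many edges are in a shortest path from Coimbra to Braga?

5

Distance 0: Coimbra.
Distance 1: Évora, Funchal, Porto.
Distance 2: Aveiro, Viseu.
Distance 3: Faro, Guarda.
Distance 4: Beja, Setúbal.
Distance 5: Braga, Leiria — contains Braga.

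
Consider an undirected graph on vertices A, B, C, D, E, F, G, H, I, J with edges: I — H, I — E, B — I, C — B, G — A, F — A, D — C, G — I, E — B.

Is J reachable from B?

No

Explore from B.
Distance 1: reach C, E, I.
Distance 2: reach D, G, H.
Distance 3: reach A.
Distance 4: reach F.
The search is exhausted without reaching J; it lies in a different component.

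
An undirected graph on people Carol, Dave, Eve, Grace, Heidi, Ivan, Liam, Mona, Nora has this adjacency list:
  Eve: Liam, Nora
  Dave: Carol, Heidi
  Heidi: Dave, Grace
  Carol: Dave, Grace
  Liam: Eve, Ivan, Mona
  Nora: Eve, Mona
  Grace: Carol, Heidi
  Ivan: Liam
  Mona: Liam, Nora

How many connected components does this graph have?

From Carol: component {Carol, Dave, Grace, Heidi}.
From Eve: component {Eve, Ivan, Liam, Mona, Nora}.
That's 2 components.

2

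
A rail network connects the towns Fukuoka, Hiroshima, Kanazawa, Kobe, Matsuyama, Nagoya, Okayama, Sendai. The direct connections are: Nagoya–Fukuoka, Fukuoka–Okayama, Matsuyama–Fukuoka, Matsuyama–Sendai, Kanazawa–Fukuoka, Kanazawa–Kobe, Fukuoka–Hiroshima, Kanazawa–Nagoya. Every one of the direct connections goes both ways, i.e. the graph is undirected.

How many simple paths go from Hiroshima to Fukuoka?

1

Hiroshima–Fukuoka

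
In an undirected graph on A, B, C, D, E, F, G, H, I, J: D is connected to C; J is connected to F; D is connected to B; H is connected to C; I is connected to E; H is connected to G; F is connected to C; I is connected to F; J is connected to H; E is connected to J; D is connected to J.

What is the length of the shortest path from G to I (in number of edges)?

Distance 0: G.
Distance 1: H.
Distance 2: C, J.
Distance 3: D, E, F.
Distance 4: B, I — contains I.

4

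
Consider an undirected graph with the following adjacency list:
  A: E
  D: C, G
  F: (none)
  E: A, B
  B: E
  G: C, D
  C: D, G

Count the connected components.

3

From A: component {A, B, E}.
From C: component {C, D, G}.
From F: component {F}.
That's 3 components.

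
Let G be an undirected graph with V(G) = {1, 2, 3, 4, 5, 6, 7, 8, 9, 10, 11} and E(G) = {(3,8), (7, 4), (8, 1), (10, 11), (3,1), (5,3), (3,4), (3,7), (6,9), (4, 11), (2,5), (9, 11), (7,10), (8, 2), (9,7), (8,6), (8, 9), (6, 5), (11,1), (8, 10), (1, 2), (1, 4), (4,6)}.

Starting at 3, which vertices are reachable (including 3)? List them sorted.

1, 2, 3, 4, 5, 6, 7, 8, 9, 10, 11

Start at 3.
Its neighbours: 1, 4, 5, 7, 8.
Then their neighbours: 2, 6, 9, 10, 11.
Every vertex is now reached.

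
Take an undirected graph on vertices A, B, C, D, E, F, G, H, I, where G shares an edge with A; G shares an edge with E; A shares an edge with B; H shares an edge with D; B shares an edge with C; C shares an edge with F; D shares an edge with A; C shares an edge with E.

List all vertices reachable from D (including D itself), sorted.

Start at D.
Its neighbours: A, H.
Then their neighbours: B, G.
Then next layer: C, E.
Then next layer: F.
Nothing further is reachable.

A, B, C, D, E, F, G, H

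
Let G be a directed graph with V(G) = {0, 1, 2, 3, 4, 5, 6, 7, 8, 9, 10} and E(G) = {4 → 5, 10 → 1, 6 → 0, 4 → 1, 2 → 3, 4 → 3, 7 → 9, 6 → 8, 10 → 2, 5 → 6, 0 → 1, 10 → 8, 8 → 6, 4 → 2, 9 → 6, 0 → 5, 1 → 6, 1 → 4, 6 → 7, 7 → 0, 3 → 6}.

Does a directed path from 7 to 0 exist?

Explore from 7.
Distance 1: reach 0, 9.
Found 0.

Yes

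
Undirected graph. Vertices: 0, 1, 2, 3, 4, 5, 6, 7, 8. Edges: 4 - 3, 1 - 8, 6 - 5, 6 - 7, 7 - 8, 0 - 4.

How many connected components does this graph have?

3

From 0: component {0, 3, 4}.
From 1: component {1, 5, 6, 7, 8}.
From 2: component {2}.
That's 3 components.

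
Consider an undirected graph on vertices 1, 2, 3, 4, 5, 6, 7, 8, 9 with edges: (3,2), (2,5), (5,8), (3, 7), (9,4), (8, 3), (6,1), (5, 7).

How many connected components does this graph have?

3

From 1: component {1, 6}.
From 2: component {2, 3, 5, 7, 8}.
From 4: component {4, 9}.
That's 3 components.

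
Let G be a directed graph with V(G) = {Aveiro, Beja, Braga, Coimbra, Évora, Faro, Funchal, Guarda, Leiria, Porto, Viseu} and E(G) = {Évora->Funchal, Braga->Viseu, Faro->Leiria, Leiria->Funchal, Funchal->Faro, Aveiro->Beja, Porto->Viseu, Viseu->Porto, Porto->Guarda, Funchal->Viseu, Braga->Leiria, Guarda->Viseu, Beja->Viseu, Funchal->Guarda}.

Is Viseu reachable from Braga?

Yes

Explore from Braga.
Distance 1: reach Leiria, Viseu.
Found Viseu.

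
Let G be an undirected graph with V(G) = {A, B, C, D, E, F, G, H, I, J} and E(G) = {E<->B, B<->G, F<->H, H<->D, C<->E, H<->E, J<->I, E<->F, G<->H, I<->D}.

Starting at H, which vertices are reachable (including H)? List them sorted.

Start at H.
Its neighbours: D, E, F, G.
Then their neighbours: B, C, I.
Then next layer: J.
Nothing further is reachable.

B, C, D, E, F, G, H, I, J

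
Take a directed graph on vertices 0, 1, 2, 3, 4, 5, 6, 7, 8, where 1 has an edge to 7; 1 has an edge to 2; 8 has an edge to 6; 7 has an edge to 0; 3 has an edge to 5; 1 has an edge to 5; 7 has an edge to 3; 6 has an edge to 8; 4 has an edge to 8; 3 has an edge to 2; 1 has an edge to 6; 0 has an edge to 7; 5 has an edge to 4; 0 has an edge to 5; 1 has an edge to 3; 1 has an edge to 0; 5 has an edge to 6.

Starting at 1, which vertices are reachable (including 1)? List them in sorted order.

0, 1, 2, 3, 4, 5, 6, 7, 8

Start at 1.
Its neighbours: 0, 2, 3, 5, 6, 7.
Then their neighbours: 4, 8.
Every vertex is now reached.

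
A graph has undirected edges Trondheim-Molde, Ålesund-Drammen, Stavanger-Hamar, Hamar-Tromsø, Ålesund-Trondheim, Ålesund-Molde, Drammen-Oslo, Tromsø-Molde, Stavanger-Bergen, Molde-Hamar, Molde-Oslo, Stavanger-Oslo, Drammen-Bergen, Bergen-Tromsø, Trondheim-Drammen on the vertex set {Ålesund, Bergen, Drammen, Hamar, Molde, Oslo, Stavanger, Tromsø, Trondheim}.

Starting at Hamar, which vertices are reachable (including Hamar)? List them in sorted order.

Ålesund, Bergen, Drammen, Hamar, Molde, Oslo, Stavanger, Tromsø, Trondheim

Start at Hamar.
Its neighbours: Molde, Stavanger, Tromsø.
Then their neighbours: Ålesund, Bergen, Oslo, Trondheim.
Then next layer: Drammen.
Every vertex is now reached.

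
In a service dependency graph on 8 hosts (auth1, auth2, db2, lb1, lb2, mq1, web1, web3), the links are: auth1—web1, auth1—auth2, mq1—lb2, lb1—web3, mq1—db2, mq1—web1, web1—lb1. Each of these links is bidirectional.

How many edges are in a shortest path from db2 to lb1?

3

Distance 0: db2.
Distance 1: mq1.
Distance 2: lb2, web1.
Distance 3: auth1, lb1 — contains lb1.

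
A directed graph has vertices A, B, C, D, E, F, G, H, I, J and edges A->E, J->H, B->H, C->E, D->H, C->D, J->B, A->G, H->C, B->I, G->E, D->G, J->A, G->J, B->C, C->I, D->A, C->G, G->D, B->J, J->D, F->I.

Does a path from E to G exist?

E has no outgoing edges, so nothing is reachable from it.

No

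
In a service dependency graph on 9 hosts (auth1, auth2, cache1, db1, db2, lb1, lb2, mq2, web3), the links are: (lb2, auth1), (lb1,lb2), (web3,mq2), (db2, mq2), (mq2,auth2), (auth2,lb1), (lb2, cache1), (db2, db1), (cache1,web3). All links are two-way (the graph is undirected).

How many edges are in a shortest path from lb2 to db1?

5

Distance 0: lb2.
Distance 1: auth1, cache1, lb1.
Distance 2: auth2, web3.
Distance 3: mq2.
Distance 4: db2.
Distance 5: db1 — contains db1.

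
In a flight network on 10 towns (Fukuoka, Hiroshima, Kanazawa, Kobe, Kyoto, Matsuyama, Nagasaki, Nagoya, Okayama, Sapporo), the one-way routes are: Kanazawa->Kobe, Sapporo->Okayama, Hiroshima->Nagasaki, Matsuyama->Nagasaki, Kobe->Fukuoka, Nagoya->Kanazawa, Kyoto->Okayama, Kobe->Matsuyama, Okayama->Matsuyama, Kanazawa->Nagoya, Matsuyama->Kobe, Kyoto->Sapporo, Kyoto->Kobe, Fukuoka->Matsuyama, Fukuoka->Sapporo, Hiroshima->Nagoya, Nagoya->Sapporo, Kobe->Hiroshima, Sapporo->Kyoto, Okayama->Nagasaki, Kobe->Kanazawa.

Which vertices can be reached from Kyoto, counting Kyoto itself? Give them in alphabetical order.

Fukuoka, Hiroshima, Kanazawa, Kobe, Kyoto, Matsuyama, Nagasaki, Nagoya, Okayama, Sapporo

Start at Kyoto.
Its neighbours: Kobe, Okayama, Sapporo.
Then their neighbours: Fukuoka, Hiroshima, Kanazawa, Matsuyama, Nagasaki.
Then next layer: Nagoya.
Every vertex is now reached.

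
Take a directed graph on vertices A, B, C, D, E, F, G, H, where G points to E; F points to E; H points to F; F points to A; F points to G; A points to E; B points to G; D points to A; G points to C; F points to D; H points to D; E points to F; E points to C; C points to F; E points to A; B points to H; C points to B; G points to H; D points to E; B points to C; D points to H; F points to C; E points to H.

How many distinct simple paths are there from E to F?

5

E→C→B→G→H→F
E→C→B→H→F
E→C→F
E→F
E→H→F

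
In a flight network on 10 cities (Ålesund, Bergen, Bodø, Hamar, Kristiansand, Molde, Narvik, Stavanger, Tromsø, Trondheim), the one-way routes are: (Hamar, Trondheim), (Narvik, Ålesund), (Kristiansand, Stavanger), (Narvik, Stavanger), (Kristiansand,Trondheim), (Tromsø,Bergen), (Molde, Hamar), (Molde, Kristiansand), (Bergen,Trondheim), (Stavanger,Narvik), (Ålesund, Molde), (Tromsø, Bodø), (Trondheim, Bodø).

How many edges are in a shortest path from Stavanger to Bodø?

Distance 0: Stavanger.
Distance 1: Narvik.
Distance 2: Ålesund.
Distance 3: Molde.
Distance 4: Hamar, Kristiansand.
Distance 5: Trondheim.
Distance 6: Bodø — contains Bodø.

6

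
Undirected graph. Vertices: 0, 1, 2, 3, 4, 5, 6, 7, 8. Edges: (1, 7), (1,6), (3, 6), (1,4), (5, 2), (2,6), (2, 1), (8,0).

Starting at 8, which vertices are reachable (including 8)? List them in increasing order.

0, 8

Start at 8.
Its neighbours: 0.
Nothing further is reachable.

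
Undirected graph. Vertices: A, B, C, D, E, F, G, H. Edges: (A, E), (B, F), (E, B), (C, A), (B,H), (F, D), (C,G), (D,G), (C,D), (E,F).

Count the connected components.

From A: component {A, B, C, D, E, F, G, H}.
That's 1 component.

1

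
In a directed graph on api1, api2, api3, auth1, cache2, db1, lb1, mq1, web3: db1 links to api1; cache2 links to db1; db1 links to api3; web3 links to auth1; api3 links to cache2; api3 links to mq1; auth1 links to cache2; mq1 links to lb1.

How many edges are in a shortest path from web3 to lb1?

6

Distance 0: web3.
Distance 1: auth1.
Distance 2: cache2.
Distance 3: db1.
Distance 4: api1, api3.
Distance 5: mq1.
Distance 6: lb1 — contains lb1.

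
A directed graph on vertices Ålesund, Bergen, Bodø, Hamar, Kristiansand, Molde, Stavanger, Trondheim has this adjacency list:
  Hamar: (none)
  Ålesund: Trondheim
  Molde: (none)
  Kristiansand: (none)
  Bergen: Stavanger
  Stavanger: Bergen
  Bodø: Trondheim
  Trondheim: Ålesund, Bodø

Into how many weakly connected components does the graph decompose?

From Ålesund: component {Ålesund, Bodø, Trondheim}.
From Bergen: component {Bergen, Stavanger}.
From Hamar: component {Hamar}.
From Kristiansand: component {Kristiansand}.
From Molde: component {Molde}.
That's 5 components.

5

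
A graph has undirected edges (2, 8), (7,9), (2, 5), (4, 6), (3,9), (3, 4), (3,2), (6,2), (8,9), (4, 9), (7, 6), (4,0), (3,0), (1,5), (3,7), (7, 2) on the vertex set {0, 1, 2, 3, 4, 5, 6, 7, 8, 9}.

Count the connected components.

From 0: component {0, 1, 2, 3, 4, 5, 6, 7, 8, 9}.
That's 1 component.

1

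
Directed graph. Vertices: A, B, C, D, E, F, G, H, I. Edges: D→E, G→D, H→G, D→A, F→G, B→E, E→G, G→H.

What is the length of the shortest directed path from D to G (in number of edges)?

Distance 0: D.
Distance 1: A, E.
Distance 2: G — contains G.

2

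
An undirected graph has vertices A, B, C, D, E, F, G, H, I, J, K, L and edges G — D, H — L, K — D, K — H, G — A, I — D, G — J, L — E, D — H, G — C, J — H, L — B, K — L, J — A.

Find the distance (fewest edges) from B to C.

Distance 0: B.
Distance 1: L.
Distance 2: E, H, K.
Distance 3: D, J.
Distance 4: A, G, I.
Distance 5: C — contains C.

5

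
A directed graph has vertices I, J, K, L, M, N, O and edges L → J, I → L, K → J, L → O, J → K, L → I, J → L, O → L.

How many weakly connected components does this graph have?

From I: component {I, J, K, L, O}.
From M: component {M}.
From N: component {N}.
That's 3 components.

3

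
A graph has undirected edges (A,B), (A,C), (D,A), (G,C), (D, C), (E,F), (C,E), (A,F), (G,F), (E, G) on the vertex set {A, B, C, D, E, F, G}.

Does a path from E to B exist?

Explore from E.
Distance 1: reach C, F, G.
Distance 2: reach A, D.
Distance 3: reach B.
Found B.

Yes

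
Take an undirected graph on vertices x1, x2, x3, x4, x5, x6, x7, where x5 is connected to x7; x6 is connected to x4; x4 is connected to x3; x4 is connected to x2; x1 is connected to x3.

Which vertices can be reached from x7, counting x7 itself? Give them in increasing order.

x5, x7

Start at x7.
Its neighbours: x5.
Nothing further is reachable.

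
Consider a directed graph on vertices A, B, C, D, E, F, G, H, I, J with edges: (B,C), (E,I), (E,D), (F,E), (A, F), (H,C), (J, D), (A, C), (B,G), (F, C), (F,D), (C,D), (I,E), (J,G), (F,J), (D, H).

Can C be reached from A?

Explore from A.
Distance 1: reach C, F.
Found C.

Yes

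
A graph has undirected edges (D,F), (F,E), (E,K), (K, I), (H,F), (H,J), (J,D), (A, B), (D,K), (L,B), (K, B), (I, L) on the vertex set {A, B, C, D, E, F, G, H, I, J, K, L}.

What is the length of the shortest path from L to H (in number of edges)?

Distance 0: L.
Distance 1: B, I.
Distance 2: A, K.
Distance 3: D, E.
Distance 4: F, J.
Distance 5: H — contains H.

5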